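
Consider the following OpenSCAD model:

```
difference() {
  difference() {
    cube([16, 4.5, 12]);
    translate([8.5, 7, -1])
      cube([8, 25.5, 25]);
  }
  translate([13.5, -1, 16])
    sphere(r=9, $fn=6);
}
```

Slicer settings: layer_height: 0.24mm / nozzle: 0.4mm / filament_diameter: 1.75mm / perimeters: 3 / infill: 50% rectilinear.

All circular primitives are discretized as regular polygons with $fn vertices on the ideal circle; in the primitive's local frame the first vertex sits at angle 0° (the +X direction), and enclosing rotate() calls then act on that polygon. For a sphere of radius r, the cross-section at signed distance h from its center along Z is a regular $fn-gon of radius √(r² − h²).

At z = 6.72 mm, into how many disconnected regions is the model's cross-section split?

1

At z = 6.72 mm: the 16×4.5 cube contributes its full rectangle; the 8×25.5 cube at (8.5, 7) contributes its full rectangle; After the difference (first − rest): starting from the 16×4.5 cube, the 8×25.5 cube at (8.5, 7) misses the remaining region (no effect) — 1 connected region; the sphere at (13.5, -1) does not reach this height (|z−center|=9.280 > r=9); Taking the first minus the rest: none of the subtracted shapes is present at this height, so the result so far is unchanged — 1 connected region. The result has 1 disconnected region.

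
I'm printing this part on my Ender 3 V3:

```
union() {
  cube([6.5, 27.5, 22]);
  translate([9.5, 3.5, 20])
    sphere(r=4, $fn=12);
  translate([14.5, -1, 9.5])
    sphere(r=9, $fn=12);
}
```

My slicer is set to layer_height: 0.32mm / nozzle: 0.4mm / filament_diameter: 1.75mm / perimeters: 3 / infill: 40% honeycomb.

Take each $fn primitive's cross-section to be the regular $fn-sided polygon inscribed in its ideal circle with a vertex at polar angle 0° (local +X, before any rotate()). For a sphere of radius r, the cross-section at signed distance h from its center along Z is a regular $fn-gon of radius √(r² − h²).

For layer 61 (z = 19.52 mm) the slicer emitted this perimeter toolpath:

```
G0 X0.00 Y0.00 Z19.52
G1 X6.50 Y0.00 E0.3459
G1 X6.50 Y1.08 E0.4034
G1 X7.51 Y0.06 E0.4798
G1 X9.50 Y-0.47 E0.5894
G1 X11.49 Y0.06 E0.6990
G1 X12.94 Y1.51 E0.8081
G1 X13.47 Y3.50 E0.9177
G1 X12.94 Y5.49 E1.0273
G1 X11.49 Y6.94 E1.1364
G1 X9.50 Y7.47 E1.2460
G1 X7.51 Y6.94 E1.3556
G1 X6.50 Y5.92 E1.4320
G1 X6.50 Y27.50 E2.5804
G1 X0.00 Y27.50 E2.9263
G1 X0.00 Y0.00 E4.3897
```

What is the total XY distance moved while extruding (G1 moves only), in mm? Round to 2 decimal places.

Sum the Euclidean lengths of each G1 segment: total = 82.49 mm.

82.49 mm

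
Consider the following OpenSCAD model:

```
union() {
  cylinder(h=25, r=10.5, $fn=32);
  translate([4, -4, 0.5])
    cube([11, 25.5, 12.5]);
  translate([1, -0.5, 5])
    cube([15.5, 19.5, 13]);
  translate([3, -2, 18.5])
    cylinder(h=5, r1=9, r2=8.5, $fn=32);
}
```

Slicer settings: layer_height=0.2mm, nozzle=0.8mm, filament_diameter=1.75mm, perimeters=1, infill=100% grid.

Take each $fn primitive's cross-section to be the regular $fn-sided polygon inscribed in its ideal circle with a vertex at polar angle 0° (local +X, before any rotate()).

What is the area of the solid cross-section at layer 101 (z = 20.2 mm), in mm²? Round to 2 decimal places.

At z = 20.2 mm: the cylinder: section is a regular 32-gon, circumradius r=10.5 (area = (32/2)·10.500²·sin(360°/32) = 344.14 mm²); the cube at (4, -4) is not intersected at this z (z outside [0.5, 13]); the cube at (1, -0.5) does not reach this height (z outside [5, 18]); the cone at (3, -2) contributes a regular 32-gon of circumradius 8.830 (interpolated between r1=9 and r2=8.5 at t=0.340) (area = (32/2)·8.830²·sin(360°/32) = 243.38 mm²); Combining (union): the regions partially overlap — summed areas 587.51 mm² minus the doubly-counted overlap 217.01 mm² gives 370.50 mm² — area = 370.50 mm². Overall, the cross-section is a single solid region. Net area = 370.50 mm².

370.50 mm²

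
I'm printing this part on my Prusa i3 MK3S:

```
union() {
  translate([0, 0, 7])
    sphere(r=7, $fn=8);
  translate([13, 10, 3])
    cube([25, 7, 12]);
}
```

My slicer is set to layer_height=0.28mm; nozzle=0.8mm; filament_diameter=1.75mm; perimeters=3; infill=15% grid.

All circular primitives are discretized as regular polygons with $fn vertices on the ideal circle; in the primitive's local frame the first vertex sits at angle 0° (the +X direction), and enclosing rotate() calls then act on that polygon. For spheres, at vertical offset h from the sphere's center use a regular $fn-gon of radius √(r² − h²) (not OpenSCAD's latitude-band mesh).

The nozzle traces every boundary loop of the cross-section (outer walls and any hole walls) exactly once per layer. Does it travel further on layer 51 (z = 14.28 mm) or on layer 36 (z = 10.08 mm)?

layer 36 (z = 10.08 mm)

Layer 51 (z = 14.28): the sphere is not intersected at this z (|z−center|=7.280 > r=7); the cube at (13, 10) (footprint 25×7) is included at this height (perimeter 64.00 mm); Merging all regions: only the 25×7 cube at (13, 10) is present, so the union is just that shape — boundary = 64.00 mm. So its perimeter = 64.00 mm. Layer 36 (z = 10.08): the r=7 sphere contributes a regular 8-gon of circumradius √(7²−3.08²) = 6.286 (perimeter = 2·8·6.286·sin(180°/8) = 38.49 mm); the cube at (13, 10) (footprint 25×7) is included at this height (perimeter 64.00 mm); Taking the union: the 2 present regions are separate (no shared area or edge), so areas and boundary lengths simply add and each stays a separate island — boundary = 102.49 mm. So its perimeter = 102.49 mm. Layer 36 is larger (102.49 vs 64.00 mm).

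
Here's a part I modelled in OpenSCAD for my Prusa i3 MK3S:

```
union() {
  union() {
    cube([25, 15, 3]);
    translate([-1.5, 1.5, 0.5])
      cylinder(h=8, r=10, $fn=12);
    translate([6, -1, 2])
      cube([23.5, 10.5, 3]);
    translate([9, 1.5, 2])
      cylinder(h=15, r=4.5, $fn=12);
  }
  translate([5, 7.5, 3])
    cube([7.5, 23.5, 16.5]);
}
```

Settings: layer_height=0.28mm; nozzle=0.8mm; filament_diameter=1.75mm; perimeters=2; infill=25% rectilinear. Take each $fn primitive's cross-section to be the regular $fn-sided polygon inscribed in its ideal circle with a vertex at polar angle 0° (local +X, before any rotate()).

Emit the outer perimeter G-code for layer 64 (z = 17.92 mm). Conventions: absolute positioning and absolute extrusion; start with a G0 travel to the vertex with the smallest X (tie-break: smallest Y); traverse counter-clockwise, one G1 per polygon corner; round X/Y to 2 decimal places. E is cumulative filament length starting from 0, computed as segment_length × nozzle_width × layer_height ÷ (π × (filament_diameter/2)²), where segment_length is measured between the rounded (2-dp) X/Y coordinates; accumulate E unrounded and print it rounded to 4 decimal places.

G0 X5.00 Y7.50 Z17.92
G1 X12.50 Y7.50 E0.6985
G1 X12.50 Y31.00 E2.8870
G1 X5.00 Y31.00 E3.5854
G1 X5.00 Y7.50 E5.7740

At z = 17.92 mm: the cube is not intersected at this z (z outside [0, 3]); the cylinder at (-1.5, 1.5) is absent (z outside [0.5, 8.5]); the cube at (6, -1) is absent (z outside [2, 5]); the cylinder at (9, 1.5) is not intersected at this z (z outside [2, 17]); Merging all regions: nothing is present at this height; the 7.5×23.5 cube at (5, 7.5) contributes its full rectangle; Taking the union: only the 7.5×23.5 cube at (5, 7.5) is present, so the union is just that shape — 1 connected region. The outline is a single polygon with 4 vertices. Extrusion per mm of travel: 0.8 × 0.28 / (π × 0.875²) = 0.093128. Accumulating E over each segment gives final E = 5.7740.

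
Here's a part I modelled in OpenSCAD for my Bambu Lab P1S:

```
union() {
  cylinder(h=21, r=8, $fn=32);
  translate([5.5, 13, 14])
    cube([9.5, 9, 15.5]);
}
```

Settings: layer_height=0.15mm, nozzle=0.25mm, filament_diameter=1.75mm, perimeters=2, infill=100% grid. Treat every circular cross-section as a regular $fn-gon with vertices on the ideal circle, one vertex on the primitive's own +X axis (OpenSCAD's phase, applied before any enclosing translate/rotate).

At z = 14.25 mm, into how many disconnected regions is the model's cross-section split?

At z = 14.25 mm: the r=8 cylinder contributes a regular 32-gon of circumradius 8; the 9.5×9 cube at (5.5, 13) contributes its full rectangle; Combining (union): the 2 present regions are separate (no shared area or edge), so areas and boundary lengths simply add and each stays a separate island — 2 connected regions. The result has 2 disconnected regions.

2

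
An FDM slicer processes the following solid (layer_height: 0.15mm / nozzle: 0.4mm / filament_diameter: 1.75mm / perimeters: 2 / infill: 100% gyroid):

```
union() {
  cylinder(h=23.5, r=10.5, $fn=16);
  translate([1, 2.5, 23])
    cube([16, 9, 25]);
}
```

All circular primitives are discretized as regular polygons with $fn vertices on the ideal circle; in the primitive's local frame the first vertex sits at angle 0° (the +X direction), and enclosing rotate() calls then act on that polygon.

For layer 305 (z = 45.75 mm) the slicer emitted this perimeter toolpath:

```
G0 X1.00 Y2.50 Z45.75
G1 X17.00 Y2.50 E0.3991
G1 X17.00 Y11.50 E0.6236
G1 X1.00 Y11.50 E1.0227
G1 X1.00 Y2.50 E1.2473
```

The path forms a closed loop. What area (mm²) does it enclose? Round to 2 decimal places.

Apply the shoelace formula to the sequence of (X, Y) vertices; enclosed area = 144.00 mm².

144.00 mm²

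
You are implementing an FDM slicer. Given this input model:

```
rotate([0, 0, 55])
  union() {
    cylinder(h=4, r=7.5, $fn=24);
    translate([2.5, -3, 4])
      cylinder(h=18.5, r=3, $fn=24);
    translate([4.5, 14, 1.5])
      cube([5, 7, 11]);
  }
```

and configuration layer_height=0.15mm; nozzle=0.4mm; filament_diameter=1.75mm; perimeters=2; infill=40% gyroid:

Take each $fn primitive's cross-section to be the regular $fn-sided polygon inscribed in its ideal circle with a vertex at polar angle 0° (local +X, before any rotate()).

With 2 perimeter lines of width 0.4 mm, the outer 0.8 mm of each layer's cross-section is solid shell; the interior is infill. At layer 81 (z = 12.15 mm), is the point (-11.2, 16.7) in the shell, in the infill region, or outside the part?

At z = 12.15 mm: the cylinder does not reach this height (z outside [0, 4]); the r=3 cylinder at (2.5, -3) contributes a regular 24-gon of circumradius 3; the 5×7 cube at (4.5, 14) contributes its full rectangle; Merging all regions: the 2 present regions are separate (no shared area or edge), so areas and boundary lengths simply add and each stays a separate island — 2 connected regions; (rotated 55° about Z; rotation is an isometry so areas/perimeters/island counts are preserved). Overall, the cross-section has 2 separate islands. Undo the 55° rotation: the query point maps to (7.256, 18.753) in the un-rotated model frame. The nearest boundary edge runs (9.50, 21.00)→(9.50, 14.00); distance from the point to it = 2.24 mm. (Shell/infill is judged within the island containing the point — the largest one.) The point is inside the cross-section and 2.24 mm from the nearest boundary — more than the 0.8 mm shell width (2 × 0.4), so it's in the infill interior.

infill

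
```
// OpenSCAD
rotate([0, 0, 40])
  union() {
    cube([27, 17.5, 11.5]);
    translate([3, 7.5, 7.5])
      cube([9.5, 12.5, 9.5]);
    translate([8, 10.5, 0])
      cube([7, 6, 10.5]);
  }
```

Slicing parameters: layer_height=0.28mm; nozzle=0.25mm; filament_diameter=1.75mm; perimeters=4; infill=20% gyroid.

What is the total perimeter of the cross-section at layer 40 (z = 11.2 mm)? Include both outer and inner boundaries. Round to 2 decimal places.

At z = 11.2 mm: the 27×17.5 cube contributes its full rectangle (perimeter 89.00 mm); the cube at (3, 7.5) is present — its section is the full 9.5×12.5 rectangle (perimeter 44.00 mm); the cube at (8, 10.5) does not reach this height (z outside [0, 10.5]); Combining (union): the regions partially overlap (shared area 95.00 mm²), so the edge portions inside another operand are dropped and the merged outline is re-measured after clipping — boundary = 94.00 mm; (whole slice rotated 40° about Z — lengths, areas and connectivity unchanged). Overall, the cross-section is a single solid region. Total boundary length (outer) = 94.00 mm.

94.00 mm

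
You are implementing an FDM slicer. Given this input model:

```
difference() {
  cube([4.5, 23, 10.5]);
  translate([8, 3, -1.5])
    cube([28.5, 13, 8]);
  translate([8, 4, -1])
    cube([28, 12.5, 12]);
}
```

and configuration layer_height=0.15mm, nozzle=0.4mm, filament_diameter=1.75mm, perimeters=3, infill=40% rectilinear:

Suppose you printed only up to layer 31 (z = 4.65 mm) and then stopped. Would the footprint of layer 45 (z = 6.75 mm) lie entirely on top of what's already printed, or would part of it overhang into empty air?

Compare the two slices. At z = 4.65: the 4.5×23 cube contributes its full rectangle (area 103.50 mm²); the cube at (8, 3) is present — its section is the full 28.5×13 rectangle (area 370.50 mm²); the cube at (8, 4) is present — its section is the full 28×12.5 rectangle (area 350.00 mm²); Subtracting the remaining from the first: starting from the 4.5×23 cube (103.50 mm²), the 28.5×13 cube at (8, 3) misses the remaining region (no effect); the 28×12.5 cube at (8, 4) misses the remaining region (no effect) — area = 103.50 mm². At z = 6.75: the 4.5×23 cube contributes its full rectangle (area 103.50 mm²); the cube at (8, 3) is absent (z outside [-1.5, 6.5]); the 28×12.5 cube at (8, 4) contributes its full rectangle (area 350.00 mm²); Subtracting the remaining from the first: starting from the 4.5×23 cube (103.50 mm²), the 28×12.5 cube at (8, 4) misses the remaining region (no effect) — area = 103.50 mm². Checking containment: the cross-section at z = 6.75 is a subset of the cross-section at z = 4.65.

entirely on top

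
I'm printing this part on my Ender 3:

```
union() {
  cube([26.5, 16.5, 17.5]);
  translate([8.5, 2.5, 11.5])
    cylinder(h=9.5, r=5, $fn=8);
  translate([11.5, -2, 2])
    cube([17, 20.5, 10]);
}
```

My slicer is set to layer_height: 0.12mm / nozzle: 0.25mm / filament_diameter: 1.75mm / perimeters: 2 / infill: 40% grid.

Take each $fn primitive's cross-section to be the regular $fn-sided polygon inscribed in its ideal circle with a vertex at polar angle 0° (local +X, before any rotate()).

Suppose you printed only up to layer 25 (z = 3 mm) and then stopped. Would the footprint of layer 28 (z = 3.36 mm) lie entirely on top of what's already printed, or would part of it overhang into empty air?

Compare the two slices. At z = 3: the cube (footprint 26.5×16.5) is included at this height (area 437.25 mm²); the cylinder at (8.5, 2.5) does not reach this height (z outside [11.5, 21]); the cube at (11.5, -2) is present — its section is the full 17×20.5 rectangle (area 348.50 mm²); Taking the union: the regions partially overlap — summed areas 785.75 mm² minus the doubly-counted overlap 247.50 mm² gives 538.25 mm² — area = 538.25 mm². At z = 3.36: the cube (footprint 26.5×16.5) is included at this height (area 437.25 mm²); the cylinder at (8.5, 2.5) does not reach this height (z outside [11.5, 21]); the cube at (11.5, -2) is present — its section is the full 17×20.5 rectangle (area 348.50 mm²); Combining (union): the regions partially overlap — summed areas 785.75 mm² minus the doubly-counted overlap 247.50 mm² gives 538.25 mm² — area = 538.25 mm². Checking containment: the cross-section at z = 3.36 is a subset of the cross-section at z = 3.

entirely on top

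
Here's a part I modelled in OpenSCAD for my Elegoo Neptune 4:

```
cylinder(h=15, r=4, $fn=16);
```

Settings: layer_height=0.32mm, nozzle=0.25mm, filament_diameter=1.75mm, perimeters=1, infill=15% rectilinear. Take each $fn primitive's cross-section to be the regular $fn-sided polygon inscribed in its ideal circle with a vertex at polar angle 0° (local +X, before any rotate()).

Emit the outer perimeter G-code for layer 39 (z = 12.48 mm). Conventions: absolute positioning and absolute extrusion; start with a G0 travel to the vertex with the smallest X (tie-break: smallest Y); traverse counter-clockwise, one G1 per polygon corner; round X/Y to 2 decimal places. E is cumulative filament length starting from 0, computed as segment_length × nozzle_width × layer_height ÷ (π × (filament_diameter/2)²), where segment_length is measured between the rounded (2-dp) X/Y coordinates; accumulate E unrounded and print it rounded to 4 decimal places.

At z = 12.48 mm: the cylinder: section is a regular 16-gon, circumradius r=4. The outline is a single polygon with 16 vertices. Extrusion per mm of travel: 0.25 × 0.32 / (π × 0.875²) = 0.033260. Accumulating E over each segment gives final E = 0.8311.

G0 X-4.00 Y0.00 Z12.48
G1 X-3.70 Y-1.53 E0.0519
G1 X-2.83 Y-2.83 E0.1039
G1 X-1.53 Y-3.70 E0.1559
G1 X0.00 Y-4.00 E0.2078
G1 X1.53 Y-3.70 E0.2596
G1 X2.83 Y-2.83 E0.3117
G1 X3.70 Y-1.53 E0.3637
G1 X4.00 Y0.00 E0.4155
G1 X3.70 Y1.53 E0.4674
G1 X2.83 Y2.83 E0.5194
G1 X1.53 Y3.70 E0.5714
G1 X0.00 Y4.00 E0.6233
G1 X-1.53 Y3.70 E0.6752
G1 X-2.83 Y2.83 E0.7272
G1 X-3.70 Y1.53 E0.7792
G1 X-4.00 Y0.00 E0.8311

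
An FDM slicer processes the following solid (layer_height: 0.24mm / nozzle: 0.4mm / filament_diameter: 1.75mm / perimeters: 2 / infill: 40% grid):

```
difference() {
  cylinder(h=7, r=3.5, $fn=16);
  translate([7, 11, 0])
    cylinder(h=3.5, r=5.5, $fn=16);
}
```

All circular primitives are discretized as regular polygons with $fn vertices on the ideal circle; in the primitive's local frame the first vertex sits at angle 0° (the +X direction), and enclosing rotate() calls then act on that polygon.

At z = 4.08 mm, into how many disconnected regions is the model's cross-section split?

1

At z = 4.08 mm: the r=3.5 cylinder gives a regular 16-gon of circumradius 3.5 (constant along its height); the cylinder at (7, 11) is absent (z outside [0, 3.5]); Taking the first minus the rest: none of the subtracted shapes is present at this height, so the r=3.5 cylinder is unchanged — 1 connected region. The result has 1 disconnected region.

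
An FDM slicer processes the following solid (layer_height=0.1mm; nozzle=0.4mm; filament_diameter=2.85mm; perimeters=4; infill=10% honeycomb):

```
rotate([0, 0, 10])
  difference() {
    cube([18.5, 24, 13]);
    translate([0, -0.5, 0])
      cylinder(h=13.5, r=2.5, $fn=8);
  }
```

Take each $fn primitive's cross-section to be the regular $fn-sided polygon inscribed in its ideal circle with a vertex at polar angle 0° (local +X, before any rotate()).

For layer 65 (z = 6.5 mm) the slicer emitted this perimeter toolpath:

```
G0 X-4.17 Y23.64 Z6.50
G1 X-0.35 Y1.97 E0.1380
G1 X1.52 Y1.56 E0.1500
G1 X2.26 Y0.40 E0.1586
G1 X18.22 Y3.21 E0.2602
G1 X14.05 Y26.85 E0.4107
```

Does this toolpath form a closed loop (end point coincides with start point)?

Start point (G0): (-4.17, 23.64). End point (last G1): the path does not return to the start — open.

no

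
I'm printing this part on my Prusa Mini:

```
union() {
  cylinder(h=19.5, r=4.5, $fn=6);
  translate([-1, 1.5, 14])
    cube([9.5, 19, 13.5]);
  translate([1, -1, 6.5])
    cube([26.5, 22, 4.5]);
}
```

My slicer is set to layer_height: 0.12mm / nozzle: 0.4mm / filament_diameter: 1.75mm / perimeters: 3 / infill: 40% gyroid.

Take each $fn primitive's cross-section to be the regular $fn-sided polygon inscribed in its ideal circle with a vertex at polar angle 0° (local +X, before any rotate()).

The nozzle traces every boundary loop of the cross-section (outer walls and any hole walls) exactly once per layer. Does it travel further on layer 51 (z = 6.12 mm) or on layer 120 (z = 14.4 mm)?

Layer 51 (z = 6.12): the cylinder: section is a regular 6-gon, circumradius r=4.5 (perimeter = 2·6·4.500·sin(180°/6) = 27.00 mm); the cube at (-1, 1.5) is not intersected at this z (z outside [14, 27.5]); the cube at (1, -1) does not reach this height (z outside [6.5, 11]); Combining (union): only the r=4.5 cylinder is present, so the union is just that shape — boundary = 27.00 mm. So its perimeter = 27.00 mm. Layer 120 (z = 14.4): the cylinder: section is a regular 6-gon, circumradius r=4.5 (perimeter = 2·6·4.500·sin(180°/6) = 27.00 mm); the 9.5×19 cube at (-1, 1.5) contributes its full rectangle (perimeter 57.00 mm); the cube at (1, -1) is not intersected at this z (z outside [6.5, 11]); Merging all regions: the regions partially overlap (shared area 9.45 mm²), so the edge portions inside another operand are dropped and the merged outline is re-measured after clipping — boundary = 70.95 mm. So its perimeter = 70.95 mm. Layer 120 is larger (70.95 vs 27.00 mm).

layer 120 (z = 14.4 mm)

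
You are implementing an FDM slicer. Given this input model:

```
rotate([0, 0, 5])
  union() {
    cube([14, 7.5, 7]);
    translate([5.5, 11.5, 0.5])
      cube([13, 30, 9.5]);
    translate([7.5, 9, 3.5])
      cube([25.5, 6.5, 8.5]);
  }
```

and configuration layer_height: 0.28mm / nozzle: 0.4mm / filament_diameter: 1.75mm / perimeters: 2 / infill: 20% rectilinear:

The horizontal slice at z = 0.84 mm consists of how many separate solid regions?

2

At z = 0.84 mm: the 14×7.5 cube contributes its full rectangle; the 13×30 cube at (5.5, 11.5) contributes its full rectangle; the cube at (7.5, 9) is absent (z outside [3.5, 12]); Merging all regions: the 2 present regions are separate (no shared area or edge), so areas and boundary lengths simply add and each stays a separate island — 2 connected regions; (whole slice rotated 5° about Z — lengths, areas and connectivity unchanged). The result has 2 disconnected regions.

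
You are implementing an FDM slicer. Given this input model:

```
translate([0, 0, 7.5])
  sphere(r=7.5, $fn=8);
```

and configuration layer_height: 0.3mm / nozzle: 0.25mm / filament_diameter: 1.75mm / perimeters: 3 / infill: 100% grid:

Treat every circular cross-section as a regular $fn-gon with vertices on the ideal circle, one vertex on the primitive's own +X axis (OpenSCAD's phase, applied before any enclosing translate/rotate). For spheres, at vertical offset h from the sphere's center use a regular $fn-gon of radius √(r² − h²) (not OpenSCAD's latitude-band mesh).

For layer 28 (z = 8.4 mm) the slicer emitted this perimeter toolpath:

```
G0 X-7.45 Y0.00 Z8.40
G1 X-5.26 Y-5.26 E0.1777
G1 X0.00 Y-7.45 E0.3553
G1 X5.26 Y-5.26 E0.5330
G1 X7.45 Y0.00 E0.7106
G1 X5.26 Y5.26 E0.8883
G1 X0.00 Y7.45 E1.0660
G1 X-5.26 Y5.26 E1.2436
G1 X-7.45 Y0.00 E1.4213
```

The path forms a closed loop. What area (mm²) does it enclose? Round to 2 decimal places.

156.75 mm²

Apply the shoelace formula to the sequence of (X, Y) vertices; enclosed area = 156.75 mm².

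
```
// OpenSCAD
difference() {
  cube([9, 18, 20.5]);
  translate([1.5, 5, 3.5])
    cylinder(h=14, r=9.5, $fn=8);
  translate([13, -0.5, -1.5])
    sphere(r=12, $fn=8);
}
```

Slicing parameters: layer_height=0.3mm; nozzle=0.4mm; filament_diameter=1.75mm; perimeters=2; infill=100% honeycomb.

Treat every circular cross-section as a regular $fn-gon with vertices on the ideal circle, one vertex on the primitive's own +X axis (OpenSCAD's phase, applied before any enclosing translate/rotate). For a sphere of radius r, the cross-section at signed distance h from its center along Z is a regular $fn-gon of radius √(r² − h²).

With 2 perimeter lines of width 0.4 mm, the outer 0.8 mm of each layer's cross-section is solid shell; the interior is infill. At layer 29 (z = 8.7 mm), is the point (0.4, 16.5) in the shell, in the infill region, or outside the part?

shell

At z = 8.7 mm: the cube (footprint 9×18) is included at this height; the r=9.5 cylinder at (1.5, 5) gives a regular 8-gon of circumradius 9.5 (constant along its height); the r=12 sphere at (13, -0.5) contributes a regular 8-gon of circumradius √(12²−10.2²) = 6.321; Taking the first minus the rest: starting from the 9×18 cube, the r=9.5 cylinder at (1.5, 5) partially overlaps it — only the 117.77 mm² overlap (of its 255.27 mm²) is removed, clipping the outline; the r=12 sphere at (13, -0.5) partially overlaps it — only the 0.01 mm² overlap (of its 113.02 mm²) is removed, clipping the outline — 1 connected region. Overall, the cross-section is a single solid region. The nearest boundary edge runs (0.00, 13.88)→(0.00, 18.00); distance from the point to it = 0.40 mm. The point is inside the cross-section, 0.40 mm from the nearest boundary — within the 0.8 mm shell band (2 × 0.4).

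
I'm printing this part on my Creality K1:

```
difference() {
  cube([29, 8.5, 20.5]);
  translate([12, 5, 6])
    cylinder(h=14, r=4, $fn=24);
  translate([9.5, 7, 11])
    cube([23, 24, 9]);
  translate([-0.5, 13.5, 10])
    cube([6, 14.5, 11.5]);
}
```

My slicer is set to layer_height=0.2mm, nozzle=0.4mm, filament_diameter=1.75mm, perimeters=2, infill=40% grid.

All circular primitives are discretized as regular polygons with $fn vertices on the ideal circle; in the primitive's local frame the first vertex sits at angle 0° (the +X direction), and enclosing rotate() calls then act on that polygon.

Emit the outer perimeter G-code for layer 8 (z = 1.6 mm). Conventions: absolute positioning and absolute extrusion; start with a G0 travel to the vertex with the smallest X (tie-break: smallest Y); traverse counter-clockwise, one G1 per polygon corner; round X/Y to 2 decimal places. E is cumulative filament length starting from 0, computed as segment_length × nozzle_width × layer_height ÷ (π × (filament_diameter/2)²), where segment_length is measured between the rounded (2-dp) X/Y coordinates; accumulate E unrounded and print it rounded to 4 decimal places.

G0 X0.00 Y0.00 Z1.60
G1 X29.00 Y0.00 E0.9645
G1 X29.00 Y8.50 E1.2473
G1 X0.00 Y8.50 E2.2118
G1 X0.00 Y0.00 E2.4945

At z = 1.6 mm: the cube (footprint 29×8.5) is included at this height; the cylinder at (12, 5) does not reach this height (z outside [6, 20]); the cube at (9.5, 7) does not reach this height (z outside [11, 20]); the cube at (-0.5, 13.5) is not intersected at this z (z outside [10, 21.5]); Subtracting the remaining from the first: none of the subtracted shapes is present at this height, so the 29×8.5 cube is unchanged — 1 connected region. The outline is a single polygon with 4 vertices. Extrusion per mm of travel: 0.4 × 0.2 / (π × 0.875²) = 0.033260. Accumulating E over each segment gives final E = 2.4945.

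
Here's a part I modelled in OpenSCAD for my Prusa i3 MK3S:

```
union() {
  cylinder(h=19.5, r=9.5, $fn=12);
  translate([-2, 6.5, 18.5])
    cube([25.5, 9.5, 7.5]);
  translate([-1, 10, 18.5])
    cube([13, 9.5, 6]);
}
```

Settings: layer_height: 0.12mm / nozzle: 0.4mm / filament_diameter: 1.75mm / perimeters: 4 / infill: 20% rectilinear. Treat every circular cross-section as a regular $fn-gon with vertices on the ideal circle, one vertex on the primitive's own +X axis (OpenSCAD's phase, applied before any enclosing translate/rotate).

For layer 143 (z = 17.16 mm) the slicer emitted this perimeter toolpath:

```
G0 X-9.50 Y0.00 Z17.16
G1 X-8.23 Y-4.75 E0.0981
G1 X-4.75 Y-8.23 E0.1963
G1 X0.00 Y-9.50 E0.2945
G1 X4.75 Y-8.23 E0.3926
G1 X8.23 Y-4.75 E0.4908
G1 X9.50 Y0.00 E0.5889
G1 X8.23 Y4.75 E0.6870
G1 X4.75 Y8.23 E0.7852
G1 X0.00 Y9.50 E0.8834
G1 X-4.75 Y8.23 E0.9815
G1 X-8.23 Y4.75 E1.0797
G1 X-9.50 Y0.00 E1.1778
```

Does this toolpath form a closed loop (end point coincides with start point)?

yes

Start point (G0): (-9.50, 0.00). End point (last G1): the path returns to the start — closed.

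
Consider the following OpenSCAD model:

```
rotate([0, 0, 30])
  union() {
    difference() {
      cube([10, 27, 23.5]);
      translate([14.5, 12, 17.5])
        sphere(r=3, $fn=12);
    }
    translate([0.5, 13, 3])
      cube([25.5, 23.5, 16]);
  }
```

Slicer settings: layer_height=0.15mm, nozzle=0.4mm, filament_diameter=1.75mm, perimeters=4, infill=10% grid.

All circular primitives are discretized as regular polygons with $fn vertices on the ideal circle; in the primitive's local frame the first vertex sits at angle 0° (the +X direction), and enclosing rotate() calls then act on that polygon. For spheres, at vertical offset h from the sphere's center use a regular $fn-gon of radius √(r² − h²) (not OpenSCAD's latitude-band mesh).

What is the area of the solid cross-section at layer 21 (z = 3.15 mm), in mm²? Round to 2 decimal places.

At z = 3.15 mm: the cube is present — its section is the full 10×27 rectangle (area 270.00 mm²); the sphere at (14.5, 12) is not intersected at this z (|z−center|=14.350 > r=3); After the difference (first − rest): none of the subtracted shapes is present at this height, so the 10×27 cube is unchanged — area = 270.00 mm²; the cube at (0.5, 13) (footprint 25.5×23.5) is included at this height (area 599.25 mm²); Taking the union: the regions partially overlap — summed areas 869.25 mm² minus the doubly-counted overlap 133.00 mm² gives 736.25 mm² — area = 736.25 mm²; (rotated 30° about Z; rotation is an isometry so areas/perimeters/island counts are preserved). Overall, the cross-section is a single solid region. Net area = 736.25 mm².

736.25 mm²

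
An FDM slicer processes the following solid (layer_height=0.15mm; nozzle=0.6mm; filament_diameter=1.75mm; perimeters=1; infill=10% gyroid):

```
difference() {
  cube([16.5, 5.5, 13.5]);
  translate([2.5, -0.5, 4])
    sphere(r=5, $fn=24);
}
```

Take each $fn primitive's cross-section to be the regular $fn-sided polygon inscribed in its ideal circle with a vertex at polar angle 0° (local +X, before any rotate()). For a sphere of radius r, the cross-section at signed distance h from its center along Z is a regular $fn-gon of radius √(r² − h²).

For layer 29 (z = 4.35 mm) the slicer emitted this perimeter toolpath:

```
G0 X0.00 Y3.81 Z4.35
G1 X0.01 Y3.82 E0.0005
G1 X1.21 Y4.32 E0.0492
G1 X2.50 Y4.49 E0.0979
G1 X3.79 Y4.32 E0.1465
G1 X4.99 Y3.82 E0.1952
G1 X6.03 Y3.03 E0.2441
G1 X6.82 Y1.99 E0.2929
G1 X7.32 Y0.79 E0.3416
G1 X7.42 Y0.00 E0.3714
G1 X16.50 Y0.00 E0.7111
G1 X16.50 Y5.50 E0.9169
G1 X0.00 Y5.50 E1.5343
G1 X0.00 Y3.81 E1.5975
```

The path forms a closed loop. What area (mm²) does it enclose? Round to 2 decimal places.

63.30 mm²

Apply the shoelace formula to the sequence of (X, Y) vertices; enclosed area = 63.30 mm².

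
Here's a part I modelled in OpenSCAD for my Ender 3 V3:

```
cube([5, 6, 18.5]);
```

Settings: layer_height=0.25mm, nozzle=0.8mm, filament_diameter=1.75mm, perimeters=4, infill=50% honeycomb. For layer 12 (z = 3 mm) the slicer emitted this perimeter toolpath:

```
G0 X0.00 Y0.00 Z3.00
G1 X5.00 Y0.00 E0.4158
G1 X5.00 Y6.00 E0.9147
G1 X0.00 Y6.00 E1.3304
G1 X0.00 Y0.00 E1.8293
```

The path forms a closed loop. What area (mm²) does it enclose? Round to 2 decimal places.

Apply the shoelace formula to the sequence of (X, Y) vertices; enclosed area = 30.00 mm².

30.00 mm²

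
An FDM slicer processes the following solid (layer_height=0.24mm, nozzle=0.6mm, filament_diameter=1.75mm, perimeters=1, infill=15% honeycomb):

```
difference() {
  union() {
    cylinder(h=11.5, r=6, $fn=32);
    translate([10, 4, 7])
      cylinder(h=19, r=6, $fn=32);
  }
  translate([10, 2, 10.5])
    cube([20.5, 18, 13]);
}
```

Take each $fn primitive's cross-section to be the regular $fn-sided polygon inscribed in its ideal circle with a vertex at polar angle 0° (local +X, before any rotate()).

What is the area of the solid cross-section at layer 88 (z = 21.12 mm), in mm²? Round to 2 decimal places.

At z = 21.12 mm: the cylinder is not intersected at this z (z outside [0, 11.5]); the r=6 cylinder at (10, 4) contributes a regular 32-gon of circumradius 6 (area = (32/2)·6.000²·sin(360°/32) = 112.37 mm²); Merging all regions: only the r=6 cylinder at (10, 4) is present, so the union is just that shape — area = 112.37 mm²; the cube at (10, 2) is present — its section is the full 20.5×18 rectangle (area 369.00 mm²); Subtracting the remaining from the first: starting from the result so far (112.37 mm²), the 20.5×18 cube at (10, 2) partially overlaps it — only the 39.83 mm² overlap (of its 369.00 mm²) is removed, clipping the outline — area = 72.55 mm². Overall, the cross-section is a single solid region. Net area = 72.55 mm².

72.55 mm²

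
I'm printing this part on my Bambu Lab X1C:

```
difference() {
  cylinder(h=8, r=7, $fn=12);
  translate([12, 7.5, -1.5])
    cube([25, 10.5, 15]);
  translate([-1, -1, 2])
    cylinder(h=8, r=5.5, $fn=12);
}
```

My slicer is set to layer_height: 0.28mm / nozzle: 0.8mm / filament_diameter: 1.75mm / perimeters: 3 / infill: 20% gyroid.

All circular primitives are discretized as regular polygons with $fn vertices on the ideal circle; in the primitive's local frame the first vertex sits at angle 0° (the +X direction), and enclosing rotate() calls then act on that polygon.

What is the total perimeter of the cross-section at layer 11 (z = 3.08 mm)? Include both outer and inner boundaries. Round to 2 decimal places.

77.65 mm

At z = 3.08 mm: the r=7 cylinder gives a regular 12-gon of circumradius 7 (constant along its height) (perimeter = 2·12·7.000·sin(180°/12) = 43.48 mm); the cube at (12, 7.5) (footprint 25×10.5) is included at this height (perimeter 71.00 mm); the r=5.5 cylinder at (-1, -1) contributes a regular 12-gon of circumradius 5.5 (perimeter = 2·12·5.500·sin(180°/12) = 34.16 mm); Subtracting the remaining from the first: starting from the r=7 cylinder, the 25×10.5 cube at (12, 7.5) misses the remaining region (no effect); the r=5.5 cylinder at (-1, -1) lies wholly inside it (removes its full 90.75 mm² and its 34.16 mm outline becomes a hole wall) — boundary (outer + 1 inner loop) = 77.65 mm. Overall, the cross-section is one region with 1 hole. Total boundary length (outer + inner) = 77.65 mm.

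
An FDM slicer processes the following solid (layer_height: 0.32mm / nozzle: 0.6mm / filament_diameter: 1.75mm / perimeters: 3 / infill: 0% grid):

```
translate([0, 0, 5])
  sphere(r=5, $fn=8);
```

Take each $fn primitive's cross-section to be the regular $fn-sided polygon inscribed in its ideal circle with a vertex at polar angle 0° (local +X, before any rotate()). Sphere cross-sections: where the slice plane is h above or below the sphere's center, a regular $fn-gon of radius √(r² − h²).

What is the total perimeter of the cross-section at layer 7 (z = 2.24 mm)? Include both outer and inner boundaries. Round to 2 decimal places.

At z = 2.24 mm: the r=5 sphere contributes a regular 8-gon of circumradius √(5²−2.76²) = 4.169 (perimeter = 2·8·4.169·sin(180°/8) = 25.53 mm). Overall, the cross-section is a single solid region. Total boundary length (outer) = 25.53 mm.

25.53 mm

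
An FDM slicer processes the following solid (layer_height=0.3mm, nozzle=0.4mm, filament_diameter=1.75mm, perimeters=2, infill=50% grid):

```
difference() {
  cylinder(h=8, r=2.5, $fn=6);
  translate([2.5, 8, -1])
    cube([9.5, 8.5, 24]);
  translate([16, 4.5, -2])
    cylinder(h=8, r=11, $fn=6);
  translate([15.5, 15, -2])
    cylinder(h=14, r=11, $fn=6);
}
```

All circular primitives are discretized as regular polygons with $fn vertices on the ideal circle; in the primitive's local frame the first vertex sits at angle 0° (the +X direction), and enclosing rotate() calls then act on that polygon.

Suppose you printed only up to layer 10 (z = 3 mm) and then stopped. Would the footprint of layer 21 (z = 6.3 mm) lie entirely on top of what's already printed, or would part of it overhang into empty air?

Compare the two slices. At z = 3: the r=2.5 cylinder contributes a regular 6-gon of circumradius 2.5 (area = (6/2)·2.500²·sin(360°/6) = 16.24 mm²); the cube at (2.5, 8) (footprint 9.5×8.5) is included at this height (area 80.75 mm²); the r=11 cylinder at (16, 4.5) contributes a regular 6-gon of circumradius 11 (area = (6/2)·11.000²·sin(360°/6) = 314.37 mm²); the r=11 cylinder at (15.5, 15) contributes a regular 6-gon of circumradius 11 (area = (6/2)·11.000²·sin(360°/6) = 314.37 mm²); After the difference (first − rest): starting from the r=2.5 cylinder (16.24 mm²), the 9.5×8.5 cube at (2.5, 8) misses the remaining region (no effect); the r=11 cylinder at (16, 4.5) misses the remaining region (no effect); the r=11 cylinder at (15.5, 15) misses the remaining region (no effect) — area = 16.24 mm². At z = 6.3: the r=2.5 cylinder gives a regular 6-gon of circumradius 2.5 (constant along its height) (area = (6/2)·2.500²·sin(360°/6) = 16.24 mm²); the cube at (2.5, 8) (footprint 9.5×8.5) is included at this height (area 80.75 mm²); the cylinder at (16, 4.5) is not intersected at this z (z outside [-2, 6]); the r=11 cylinder at (15.5, 15) contributes a regular 6-gon of circumradius 11 (area = (6/2)·11.000²·sin(360°/6) = 314.37 mm²); Subtracting the remaining from the first: starting from the r=2.5 cylinder (16.24 mm²), the 9.5×8.5 cube at (2.5, 8) misses the remaining region (no effect); the r=11 cylinder at (15.5, 15) misses the remaining region (no effect) — area = 16.24 mm². Checking containment: the cross-section at z = 6.3 is a subset of the cross-section at z = 3.

entirely on top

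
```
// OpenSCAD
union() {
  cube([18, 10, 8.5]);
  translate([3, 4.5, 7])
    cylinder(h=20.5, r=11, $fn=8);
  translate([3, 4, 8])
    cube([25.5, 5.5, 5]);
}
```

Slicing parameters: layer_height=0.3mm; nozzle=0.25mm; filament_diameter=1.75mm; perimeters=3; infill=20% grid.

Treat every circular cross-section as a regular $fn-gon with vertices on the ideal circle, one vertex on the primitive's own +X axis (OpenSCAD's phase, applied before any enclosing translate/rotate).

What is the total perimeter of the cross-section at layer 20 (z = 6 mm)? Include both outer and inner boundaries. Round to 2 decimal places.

56.00 mm

At z = 6 mm: the 18×10 cube contributes its full rectangle (perimeter 56.00 mm); the cylinder at (3, 4.5) does not reach this height (z outside [7, 27.5]); the cube at (3, 4) is absent (z outside [8, 13]); Taking the union: only the 18×10 cube is present, so the union is just that shape — boundary = 56.00 mm. Overall, the cross-section is a single solid region. Total boundary length (outer) = 56.00 mm.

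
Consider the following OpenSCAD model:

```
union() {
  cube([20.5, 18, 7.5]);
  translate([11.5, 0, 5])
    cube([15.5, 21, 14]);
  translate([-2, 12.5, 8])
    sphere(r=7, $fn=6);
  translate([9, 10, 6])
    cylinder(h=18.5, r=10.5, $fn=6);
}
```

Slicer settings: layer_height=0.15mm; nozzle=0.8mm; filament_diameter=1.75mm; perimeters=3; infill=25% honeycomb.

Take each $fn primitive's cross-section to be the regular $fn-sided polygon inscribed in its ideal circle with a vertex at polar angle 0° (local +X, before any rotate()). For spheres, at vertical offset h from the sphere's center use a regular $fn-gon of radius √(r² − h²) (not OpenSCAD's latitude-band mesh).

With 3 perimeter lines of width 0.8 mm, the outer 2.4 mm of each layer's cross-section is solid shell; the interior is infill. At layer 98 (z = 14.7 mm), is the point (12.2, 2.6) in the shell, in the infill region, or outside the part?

shell

At z = 14.7 mm: the cube is absent (z outside [0, 7.5]); the 15.5×21 cube at (11.5, 0) contributes its full rectangle; the r=7 sphere at (-2, 12.5) contributes a regular 6-gon of circumradius √(7²−6.7²) = 2.027; the cylinder at (9, 10): section is a regular 6-gon, circumradius r=10.5; Merging all regions: the regions partially overlap (shared area 97.90 mm²), so overlapping operands fuse into one piece — 1 connected region. Overall, the cross-section is a single solid region. The nearest boundary edge runs (11.50, 0.00)→(11.50, 0.91); distance from the point to it = 1.83 mm. The point is inside the cross-section, 1.83 mm from the nearest boundary — within the 2.4 mm shell band (3 × 0.8).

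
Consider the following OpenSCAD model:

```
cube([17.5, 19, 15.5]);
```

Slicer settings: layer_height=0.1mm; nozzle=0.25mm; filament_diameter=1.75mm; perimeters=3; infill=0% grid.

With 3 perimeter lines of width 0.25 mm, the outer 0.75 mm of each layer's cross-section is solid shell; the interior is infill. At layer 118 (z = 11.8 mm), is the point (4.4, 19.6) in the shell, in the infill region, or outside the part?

outside

At z = 11.8 mm: the cube is present — its section is the full 17.5×19 rectangle. Overall, the cross-section is a single solid region. The nearest boundary edge runs (17.50, 19.00)→(0.00, 19.00); distance from the point to it = 0.60 mm. The point is not inside any of the regions above, so it lies outside the cross-section (0.60 mm from the nearest boundary).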